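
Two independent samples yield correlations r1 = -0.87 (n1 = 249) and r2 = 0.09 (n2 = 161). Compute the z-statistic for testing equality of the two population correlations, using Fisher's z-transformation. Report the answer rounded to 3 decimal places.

Fisher z-transforms: z1 = atanh(-0.87) = -1.333080, z2 = atanh(0.09) = 0.090244; difference d = -1.423324
Var(d) = 1/246 + 1/158 = 0.0040650 + 0.0063291 = 0.0103941
z = d/√Var(d) = -1.423324 / √0.0103941 = -1.423324 / 0.101951 = -13.961

-13.961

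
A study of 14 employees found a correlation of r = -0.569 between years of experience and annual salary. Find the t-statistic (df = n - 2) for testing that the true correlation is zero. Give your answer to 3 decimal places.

-2.397

1 − r² = 1 − 0.323761 = 0.676239;  √(1−r²) = 0.822338
√(n−2) = √12 = 3.464102
t = r·√(n−2)/√(1−r²) = -0.569 · 3.464102 / 0.822338 = -2.397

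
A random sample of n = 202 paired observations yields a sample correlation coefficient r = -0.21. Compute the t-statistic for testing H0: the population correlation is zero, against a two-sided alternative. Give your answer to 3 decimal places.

-3.038

t = r·√(n−2) / √(1−r²) with r = -0.21, n = 202
  = -0.21·√200 / √(1 − 0.0441)
  = -0.21·14.142136 / 0.977701
  = -2.969849 / 0.977701 = -3.038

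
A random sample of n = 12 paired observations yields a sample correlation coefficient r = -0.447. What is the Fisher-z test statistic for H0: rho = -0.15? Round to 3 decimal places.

-0.989

Fisher z: atanh(-0.447) = -0.480945, atanh(-0.15) = -0.151140
z = (z_r − z_0)·√(n−3) = (-0.480945 − (-0.151140))·√9 = -0.329805 · 3.000000 = -0.989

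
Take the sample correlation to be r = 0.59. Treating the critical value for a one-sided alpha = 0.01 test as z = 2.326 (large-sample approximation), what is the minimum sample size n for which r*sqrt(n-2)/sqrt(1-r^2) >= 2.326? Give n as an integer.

13

Need r·√(n−2)/√(1−r²) ≥ 2.326
√(n−2) ≥ 2.326·√(1−0.3481) / 0.59 = 2.326·0.807403 / 0.59 = 3.1831
n−2 ≥ 10.1321  ⇒  n ≥ 12.1321
Smallest integer n = 13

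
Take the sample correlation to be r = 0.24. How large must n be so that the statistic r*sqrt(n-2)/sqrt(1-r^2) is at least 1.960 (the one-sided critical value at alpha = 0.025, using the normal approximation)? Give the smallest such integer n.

Need r·√(n−2)/√(1−r²) ≥ 1.960
√(n−2) ≥ 1.960·√(1−0.0576) / 0.24 = 1.960·0.970773 / 0.24 = 7.9280
n−2 ≥ 62.8532  ⇒  n ≥ 64.8532
Smallest integer n = 65

65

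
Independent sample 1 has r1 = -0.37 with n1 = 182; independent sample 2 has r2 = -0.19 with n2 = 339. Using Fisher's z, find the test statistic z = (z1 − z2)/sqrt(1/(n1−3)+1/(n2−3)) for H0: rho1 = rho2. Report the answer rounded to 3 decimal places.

z1 = atanh(-0.37) = -0.388423,  z2 = atanh(-0.19) = -0.192337
SE = √(1/(n1−3) + 1/(n2−3)) = √(1/179 + 1/336) = √(0.0055866 + 0.0029762) = √0.0085628 = 0.092535
z = (z1 − z2)/SE = (-0.388423 − (-0.192337)) / 0.092535 = -0.196086 / 0.092535 = -2.119

-2.119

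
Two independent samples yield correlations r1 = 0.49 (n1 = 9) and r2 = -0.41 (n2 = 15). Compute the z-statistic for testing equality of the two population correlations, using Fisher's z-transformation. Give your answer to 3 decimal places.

1.943

Fisher z-transforms: z1 = atanh(0.49) = 0.536060, z2 = atanh(-0.41) = -0.435611; difference d = 0.971671
Var(d) = 1/6 + 1/12 = 0.1666667 + 0.0833333 = 0.2500000
z = d/√Var(d) = 0.971671 / √0.2500000 = 0.971671 / 0.500000 = 1.943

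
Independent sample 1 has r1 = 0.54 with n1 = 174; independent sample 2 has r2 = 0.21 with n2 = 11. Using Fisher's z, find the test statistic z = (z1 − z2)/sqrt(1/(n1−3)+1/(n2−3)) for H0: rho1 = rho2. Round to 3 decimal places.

1.081

Fisher z-transforms: z1 = atanh(0.54) = 0.604156, z2 = atanh(0.21) = 0.213171; difference d = 0.390985
Var(d) = 1/171 + 1/8 = 0.0058480 + 0.1250000 = 0.1308480
z = d/√Var(d) = 0.390985 / √0.1308480 = 0.390985 / 0.361729 = 1.081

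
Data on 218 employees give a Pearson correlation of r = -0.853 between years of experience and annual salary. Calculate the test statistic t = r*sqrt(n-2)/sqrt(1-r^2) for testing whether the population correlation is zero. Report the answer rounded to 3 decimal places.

1 − r² = 1 − 0.727609 = 0.272391;  √(1−r²) = 0.521911
√(n−2) = √216 = 14.696938
t = r·√(n−2)/√(1−r²) = -0.853 · 14.696938 / 0.521911 = -24.020

-24.020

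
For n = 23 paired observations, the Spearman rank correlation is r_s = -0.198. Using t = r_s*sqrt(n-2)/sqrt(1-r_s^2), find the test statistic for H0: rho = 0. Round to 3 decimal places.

1 − r_s² = 1 − 0.039204 = 0.960796;  √(1−r_s²) = 0.980202
√(n−2) = √21 = 4.582576
t = r_s·√(n−2)/√(1−r_s²) = -0.198 · 4.582576 / 0.980202 = -0.926

-0.926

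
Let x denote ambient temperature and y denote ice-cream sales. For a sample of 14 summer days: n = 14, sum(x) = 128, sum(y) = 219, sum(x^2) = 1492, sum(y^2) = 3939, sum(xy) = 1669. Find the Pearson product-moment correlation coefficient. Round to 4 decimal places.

S_xy = nΣxy − ΣxΣy = 14·1669 − 128·219 = 23366 − 28032 = -4666
S_xx = nΣx² − (Σx)² = 14·1492 − 128² = 20888 − 16384 = 4504
S_yy = nΣy² − (Σy)² = 14·3939 − 219² = 55146 − 47961 = 7185
r = S_xy / √(S_xx·S_yy) = -4666 / √(4504·7185) = -4666 / √32361240 = -4666 / 5688.6941 = -0.8202

-0.8202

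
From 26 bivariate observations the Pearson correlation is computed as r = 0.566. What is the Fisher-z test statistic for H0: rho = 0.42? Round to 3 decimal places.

z_r = atanh(0.566) = 0.641618,  z_0 = atanh(0.42) = 0.447692
SE = 1/√(n−3) = 1/√23 = 0.208514
z = (z_r − z_0)/SE = (0.641618 − 0.447692) / 0.208514 = 0.193926 / 0.208514 = 0.930

0.930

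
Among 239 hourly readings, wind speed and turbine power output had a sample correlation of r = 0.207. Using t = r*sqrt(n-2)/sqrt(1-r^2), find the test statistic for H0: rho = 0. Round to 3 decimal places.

1 − r² = 1 − 0.042849 = 0.957151;  √(1−r²) = 0.978341
√(n−2) = √237 = 15.394804
t = r·√(n−2)/√(1−r²) = 0.207 · 15.394804 / 0.978341 = 3.257

3.257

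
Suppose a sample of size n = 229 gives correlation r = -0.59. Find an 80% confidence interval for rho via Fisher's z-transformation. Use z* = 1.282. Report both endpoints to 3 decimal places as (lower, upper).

z_r = atanh(-0.59) = -0.677666;  SE = 1/√(n−3) = 1/√226 = 0.066519
z-limits: -0.677666 ± 1.282·0.066519 = -0.677666 ± 0.085277 = [-0.762943, -0.592389]
ρ-limits: (tanh -0.762943, tanh -0.592389) = (-0.643, -0.532)

(-0.643, -0.532)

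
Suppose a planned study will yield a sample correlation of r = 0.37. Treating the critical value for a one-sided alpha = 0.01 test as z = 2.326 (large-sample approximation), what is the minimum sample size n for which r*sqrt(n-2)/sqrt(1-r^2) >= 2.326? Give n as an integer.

Need r·√(n−2)/√(1−r²) ≥ 2.326
√(n−2) ≥ 2.326·√(1−0.1369) / 0.37 = 2.326·0.929032 / 0.37 = 5.8403
n−2 ≥ 34.1091  ⇒  n ≥ 36.1091
Smallest integer n = 37

37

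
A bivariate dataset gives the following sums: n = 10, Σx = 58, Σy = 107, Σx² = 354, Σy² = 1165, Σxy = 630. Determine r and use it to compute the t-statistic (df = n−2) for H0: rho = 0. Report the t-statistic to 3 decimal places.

S_xy = nΣxy − ΣxΣy = 10·630 − 58·107 = 6300 − 6206 = 94
S_xx = nΣx² − (Σx)² = 10·354 − 58² = 3540 − 3364 = 176
S_yy = nΣy² − (Σy)² = 10·1165 − 107² = 11650 − 11449 = 201
r = S_xy / √(S_xx·S_yy) = 94 / √(176·201) = 94 / √35376 = 94 / 188.0851 = 0.4998
t = r·√(n−2)/√(1−r²) = 0.4998·√8 / √(1−0.249800) = 1.413648 / 0.866141 = 1.632

1.632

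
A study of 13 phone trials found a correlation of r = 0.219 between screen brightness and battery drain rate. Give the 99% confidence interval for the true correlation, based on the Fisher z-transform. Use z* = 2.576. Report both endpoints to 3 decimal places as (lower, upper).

Fisher z: z_r = atanh(r) = ½·ln((1+0.219)/(1−0.219)) = 0.222605
SE(z) = 1/√(n−3) = 1/√10 = 0.316228
99% ⇒ z* = 2.576; margin = 2.576·0.316228 = 0.814603
CI on z-scale: (-0.591998, 1.037208)
Back-transform: tanh(-0.591998) = -0.531331, tanh(1.037208) = 0.776783

(-0.531, 0.777)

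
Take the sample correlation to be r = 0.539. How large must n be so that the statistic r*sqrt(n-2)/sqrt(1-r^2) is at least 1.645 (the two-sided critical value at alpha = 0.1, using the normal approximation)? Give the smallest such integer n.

9

r√(n−2)/√(1−r²) ≥ 1.645  ⇔  n−2 ≥ (1.645)²·(1−r²)/r²
(1−r²)/r² = (1−0.290521)/0.290521 = 2.4421
n ≥ 2 + 2.706025·2.4421 = 2 + 6.6084 = 8.6084
⌈8.6084⌉ = 9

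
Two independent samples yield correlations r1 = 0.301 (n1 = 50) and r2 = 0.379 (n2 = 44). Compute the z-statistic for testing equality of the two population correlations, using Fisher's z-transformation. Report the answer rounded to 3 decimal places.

-0.413

z1 = atanh(0.301) = 0.310619,  z2 = atanh(0.379) = 0.398891
SE = √(1/(n1−3) + 1/(n2−3)) = √(1/47 + 1/41) = √(0.0212766 + 0.0243902) = √0.0456668 = 0.213698
z = (z1 − z2)/SE = (0.310619 − 0.398891) / 0.213698 = -0.088272 / 0.213698 = -0.413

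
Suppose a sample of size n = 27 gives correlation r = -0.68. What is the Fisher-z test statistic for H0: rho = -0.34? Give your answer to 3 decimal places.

z_r = atanh(-0.68) = -0.829114,  z_0 = atanh(-0.34) = -0.354093
SE = 1/√(n−3) = 1/√24 = 0.204124
z = (z_r − z_0)/SE = (-0.829114 − (-0.354093)) / 0.204124 = -0.475021 / 0.204124 = -2.327

-2.327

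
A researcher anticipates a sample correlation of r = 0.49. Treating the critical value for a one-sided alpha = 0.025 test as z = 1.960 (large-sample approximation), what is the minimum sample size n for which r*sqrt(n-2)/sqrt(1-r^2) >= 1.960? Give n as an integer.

15

r√(n−2)/√(1−r²) ≥ 1.960  ⇔  n−2 ≥ (1.960)²·(1−r²)/r²
(1−r²)/r² = (1−0.2401)/0.2401 = 3.1649
n ≥ 2 + 3.8416·3.1649 = 2 + 12.1583 = 14.1583
⌈14.1583⌉ = 15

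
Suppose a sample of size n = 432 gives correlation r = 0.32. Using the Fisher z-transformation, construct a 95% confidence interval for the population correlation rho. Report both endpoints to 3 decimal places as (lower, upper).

(0.233, 0.402)

z_r = atanh(0.32) = 0.331647;  SE = 1/√(n−3) = 1/√429 = 0.048280
z-limits: 0.331647 ± 1.960·0.048280 = 0.331647 ± 0.094629 = [0.237018, 0.426276]
ρ-limits: (tanh 0.237018, tanh 0.426276) = (0.233, 0.402)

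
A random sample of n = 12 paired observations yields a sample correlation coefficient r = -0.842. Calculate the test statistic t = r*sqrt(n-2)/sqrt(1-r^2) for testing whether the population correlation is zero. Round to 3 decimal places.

t = r·√(n−2) / √(1−r²) with r = -0.842, n = 12
  = -0.842·√10 / √(1 − 0.708964)
  = -0.842·3.162278 / 0.539478
  = -2.662638 / 0.539478 = -4.936

-4.936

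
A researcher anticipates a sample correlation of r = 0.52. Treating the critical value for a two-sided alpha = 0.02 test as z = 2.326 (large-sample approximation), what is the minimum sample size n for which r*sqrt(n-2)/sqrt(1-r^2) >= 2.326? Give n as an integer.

Need r·√(n−2)/√(1−r²) ≥ 2.326
√(n−2) ≥ 2.326·√(1−0.2704) / 0.52 = 2.326·0.854166 / 0.52 = 3.8208
n−2 ≥ 14.5985  ⇒  n ≥ 16.5985
Smallest integer n = 17

17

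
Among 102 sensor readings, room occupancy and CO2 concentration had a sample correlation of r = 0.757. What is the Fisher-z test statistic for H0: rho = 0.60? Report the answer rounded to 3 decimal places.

2.945

Fisher z: atanh(0.757) = 0.989151, atanh(0.60) = 0.693147
z = (z_r − z_0)·√(n−3) = (0.989151 − 0.693147)·√99 = 0.296004 · 9.949874 = 2.945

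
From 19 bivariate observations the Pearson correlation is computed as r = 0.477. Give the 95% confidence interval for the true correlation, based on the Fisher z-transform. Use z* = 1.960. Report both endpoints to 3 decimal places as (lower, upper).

(0.029, 0.765)

Fisher z: z_r = atanh(r) = ½·ln((1+0.477)/(1−0.477)) = 0.519093
SE(z) = 1/√(n−3) = 1/√16 = 0.250000
95% ⇒ z* = 1.960; margin = 1.960·0.250000 = 0.490000
CI on z-scale: (0.029093, 1.009093)
Back-transform: tanh(0.029093) = 0.029085, tanh(1.009093) = 0.765387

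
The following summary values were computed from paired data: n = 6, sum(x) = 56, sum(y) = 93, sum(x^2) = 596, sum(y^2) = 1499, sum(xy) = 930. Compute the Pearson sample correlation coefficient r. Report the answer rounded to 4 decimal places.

0.9548

S_xy = nΣxy − ΣxΣy = 6·930 − 56·93 = 5580 − 5208 = 372
S_xx = nΣx² − (Σx)² = 6·596 − 56² = 3576 − 3136 = 440
S_yy = nΣy² − (Σy)² = 6·1499 − 93² = 8994 − 8649 = 345
r = S_xy / √(S_xx·S_yy) = 372 / √(440·345) = 372 / √151800 = 372 / 389.6152 = 0.9548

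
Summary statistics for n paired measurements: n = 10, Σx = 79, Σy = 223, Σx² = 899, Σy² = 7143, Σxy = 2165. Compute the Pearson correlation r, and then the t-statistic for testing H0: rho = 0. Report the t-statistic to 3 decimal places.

S_xy = nΣxy − ΣxΣy = 10·2165 − 79·223 = 21650 − 17617 = 4033
S_xx = nΣx² − (Σx)² = 10·899 − 79² = 8990 − 6241 = 2749
S_yy = nΣy² − (Σy)² = 10·7143 − 223² = 71430 − 49729 = 21701
r = S_xy / √(S_xx·S_yy) = 4033 / √(2749·21701) = 4033 / √59656049 = 4033 / 7723.7328 = 0.5222
t = r·√(n−2)/√(1−r²) = 0.5222·√8 / √(1−0.272693) = 1.477005 / 0.852823 = 1.732

1.732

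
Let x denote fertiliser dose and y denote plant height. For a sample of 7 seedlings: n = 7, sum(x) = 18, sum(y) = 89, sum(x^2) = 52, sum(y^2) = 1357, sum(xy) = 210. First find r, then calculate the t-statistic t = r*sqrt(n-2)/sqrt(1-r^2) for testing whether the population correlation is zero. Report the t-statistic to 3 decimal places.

Numerator: nΣxy − (Σx)(Σy) = 7·210 − (18)(89) = -132
Denominator: √[(nΣx²−(Σx)²)(nΣy²−(Σy)²)]
  nΣx²−(Σx)² = 7·52 − 324 = 40;  nΣy²−(Σy)² = 7·1357 − 7921 = 1578
  √(40·1578) = √63120 = 251.2369
r = -132 / 251.2369 = -0.5254
t = r·√(n−2)/√(1−r²) = -0.5254·√5 / √(1−0.276045) = -1.174830 / 0.850855 = -1.381

-1.381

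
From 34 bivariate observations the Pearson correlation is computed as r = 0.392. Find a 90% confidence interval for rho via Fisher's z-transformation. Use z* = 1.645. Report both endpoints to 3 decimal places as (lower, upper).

z_r = atanh(0.392) = 0.414161;  SE = 1/√(n−3) = 1/√31 = 0.179605
z-limits: 0.414161 ± 1.645·0.179605 = 0.414161 ± 0.295450 = [0.118711, 0.709611]
ρ-limits: (tanh 0.118711, tanh 0.709611) = (0.118, 0.610)

(0.118, 0.610)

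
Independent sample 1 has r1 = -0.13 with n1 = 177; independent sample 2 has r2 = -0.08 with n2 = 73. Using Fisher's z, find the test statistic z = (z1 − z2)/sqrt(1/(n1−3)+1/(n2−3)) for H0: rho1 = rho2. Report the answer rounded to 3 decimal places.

z1 = atanh(-0.13) = -0.130740,  z2 = atanh(-0.08) = -0.080171
SE = √(1/(n1−3) + 1/(n2−3)) = √(1/174 + 1/70) = √(0.0057471 + 0.0142857) = √0.0200328 = 0.141537
z = (z1 − z2)/SE = (-0.130740 − (-0.080171)) / 0.141537 = -0.050569 / 0.141537 = -0.357

-0.357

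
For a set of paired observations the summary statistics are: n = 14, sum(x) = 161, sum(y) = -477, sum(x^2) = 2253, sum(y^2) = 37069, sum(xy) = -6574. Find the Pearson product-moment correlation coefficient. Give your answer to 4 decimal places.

Numerator: nΣxy − (Σx)(Σy) = 14·(-6574) − (161)(-477) = -15239
Denominator: √[(nΣx²−(Σx)²)(nΣy²−(Σy)²)]
  nΣx²−(Σx)² = 14·2253 − 25921 = 5621;  nΣy²−(Σy)² = 14·37069 − 227529 = 291437
  √(5621·291437) = √1638167377 = 40474.2804
r = -15239 / 40474.2804 = -0.3765

-0.3765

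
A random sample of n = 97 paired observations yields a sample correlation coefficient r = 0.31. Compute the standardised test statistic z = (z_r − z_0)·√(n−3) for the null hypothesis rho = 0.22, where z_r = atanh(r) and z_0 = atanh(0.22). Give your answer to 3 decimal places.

Fisher z: atanh(0.31) = 0.320545, atanh(0.22) = 0.223656
z = (z_r − z_0)·√(n−3) = (0.320545 − 0.223656)·√94 = 0.096889 · 9.695360 = 0.939

0.939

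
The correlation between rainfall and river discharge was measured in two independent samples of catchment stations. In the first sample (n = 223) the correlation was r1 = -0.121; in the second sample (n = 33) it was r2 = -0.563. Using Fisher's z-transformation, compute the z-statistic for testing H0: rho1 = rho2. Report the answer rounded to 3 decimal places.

Fisher z-transforms: z1 = atanh(-0.121) = -0.121596, z2 = atanh(-0.563) = -0.637215; difference d = 0.515619
Var(d) = 1/220 + 1/30 = 0.0045455 + 0.0333333 = 0.0378788
z = d/√Var(d) = 0.515619 / √0.0378788 = 0.515619 / 0.194625 = 2.649

2.649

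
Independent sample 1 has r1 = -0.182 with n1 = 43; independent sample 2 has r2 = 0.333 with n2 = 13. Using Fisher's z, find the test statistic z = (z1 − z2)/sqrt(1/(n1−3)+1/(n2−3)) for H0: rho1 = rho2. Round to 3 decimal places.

-1.500

Fisher z-transforms: z1 = atanh(-0.182) = -0.184050, z2 = atanh(0.333) = 0.346199; difference d = -0.530249
Var(d) = 1/40 + 1/10 = 0.0250000 + 0.1000000 = 0.1250000
z = d/√Var(d) = -0.530249 / √0.1250000 = -0.530249 / 0.353553 = -1.500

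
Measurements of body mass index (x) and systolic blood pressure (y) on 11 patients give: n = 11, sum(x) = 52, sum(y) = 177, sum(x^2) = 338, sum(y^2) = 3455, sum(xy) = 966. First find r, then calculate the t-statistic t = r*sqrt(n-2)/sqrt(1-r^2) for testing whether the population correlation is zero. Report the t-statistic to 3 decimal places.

1.958

S_xy = nΣxy − ΣxΣy = 11·966 − 52·177 = 10626 − 9204 = 1422
S_xx = nΣx² − (Σx)² = 11·338 − 52² = 3718 − 2704 = 1014
S_yy = nΣy² − (Σy)² = 11·3455 − 177² = 38005 − 31329 = 6676
r = S_xy / √(S_xx·S_yy) = 1422 / √(1014·6676) = 1422 / √6769464 = 1422 / 2601.8194 = 0.5465
t = r·√(n−2)/√(1−r²) = 0.5465·√9 / √(1−0.298662) = 1.639500 / 0.837459 = 1.958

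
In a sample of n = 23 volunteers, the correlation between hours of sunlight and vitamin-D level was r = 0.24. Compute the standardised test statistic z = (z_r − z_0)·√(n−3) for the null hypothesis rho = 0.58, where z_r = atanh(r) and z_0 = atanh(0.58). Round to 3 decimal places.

-1.868

Fisher z: atanh(0.24) = 0.244774, atanh(0.58) = 0.662463
z = (z_r − z_0)·√(n−3) = (0.244774 − 0.662463)·√20 = -0.417689 · 4.472136 = -1.868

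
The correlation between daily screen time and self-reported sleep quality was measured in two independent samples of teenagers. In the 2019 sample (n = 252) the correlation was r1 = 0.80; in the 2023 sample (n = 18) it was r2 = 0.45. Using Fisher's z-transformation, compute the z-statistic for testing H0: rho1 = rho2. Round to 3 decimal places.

2.309

Fisher z-transforms: z1 = atanh(0.80) = 1.098612, z2 = atanh(0.45) = 0.484700; difference d = 0.613912
Var(d) = 1/249 + 1/15 = 0.0040161 + 0.0666667 = 0.0706828
z = d/√Var(d) = 0.613912 / √0.0706828 = 0.613912 / 0.265862 = 2.309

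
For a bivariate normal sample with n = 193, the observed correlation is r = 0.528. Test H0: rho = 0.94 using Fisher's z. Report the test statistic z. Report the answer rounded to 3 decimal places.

-15.861

z_r = atanh(0.528) = 0.587368,  z_0 = atanh(0.94) = 1.738049
SE = 1/√(n−3) = 1/√190 = 0.072548
z = (z_r − z_0)/SE = (0.587368 − 1.738049) / 0.072548 = -1.150681 / 0.072548 = -15.861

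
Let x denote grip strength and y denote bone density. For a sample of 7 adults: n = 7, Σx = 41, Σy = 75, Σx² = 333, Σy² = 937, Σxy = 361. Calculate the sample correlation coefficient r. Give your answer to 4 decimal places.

-0.7033

S_xy = nΣxy − ΣxΣy = 7·361 − 41·75 = 2527 − 3075 = -548
S_xx = nΣx² − (Σx)² = 7·333 − 41² = 2331 − 1681 = 650
S_yy = nΣy² − (Σy)² = 7·937 − 75² = 6559 − 5625 = 934
r = S_xy / √(S_xx·S_yy) = -548 / √(650·934) = -548 / √607100 = -548 / 779.1662 = -0.7033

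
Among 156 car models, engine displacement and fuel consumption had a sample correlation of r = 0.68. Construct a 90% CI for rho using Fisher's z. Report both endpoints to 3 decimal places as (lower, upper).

(0.602, 0.745)

z_r = atanh(0.68) = 0.829114;  SE = 1/√(n−3) = 1/√153 = 0.080845
z-limits: 0.829114 ± 1.645·0.080845 = 0.829114 ± 0.132990 = [0.696124, 0.962104]
ρ-limits: (tanh 0.696124, tanh 0.962104) = (0.602, 0.745)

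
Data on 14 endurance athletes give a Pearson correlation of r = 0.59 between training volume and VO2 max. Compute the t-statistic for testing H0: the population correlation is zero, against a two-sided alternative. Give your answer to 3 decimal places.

2.531

1 − r² = 1 − 0.3481 = 0.6519;  √(1−r²) = 0.807403
√(n−2) = √12 = 3.464102
t = r·√(n−2)/√(1−r²) = 0.59 · 3.464102 / 0.807403 = 2.531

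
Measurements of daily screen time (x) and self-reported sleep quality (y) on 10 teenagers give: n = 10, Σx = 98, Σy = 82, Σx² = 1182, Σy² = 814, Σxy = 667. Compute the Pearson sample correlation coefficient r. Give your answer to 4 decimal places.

Numerator: nΣxy − (Σx)(Σy) = 10·667 − (98)(82) = -1366
Denominator: √[(nΣx²−(Σx)²)(nΣy²−(Σy)²)]
  nΣx²−(Σx)² = 10·1182 − 9604 = 2216;  nΣy²−(Σy)² = 10·814 − 6724 = 1416
  √(2216·1416) = √3137856 = 1771.3994
r = -1366 / 1771.3994 = -0.7711

-0.7711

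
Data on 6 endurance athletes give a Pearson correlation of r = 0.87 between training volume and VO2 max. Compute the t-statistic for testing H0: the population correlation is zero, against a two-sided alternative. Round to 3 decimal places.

t = r·√(n−2) / √(1−r²) with r = 0.87, n = 6
  = 0.87·√4 / √(1 − 0.7569)
  = 0.87·2.000000 / 0.493052
  = 1.740000 / 0.493052 = 3.529

3.529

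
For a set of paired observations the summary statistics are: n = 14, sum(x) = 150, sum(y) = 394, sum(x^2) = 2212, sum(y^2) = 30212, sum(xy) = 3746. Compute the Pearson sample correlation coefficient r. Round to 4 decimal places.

-0.1398

S_xy = nΣxy − ΣxΣy = 14·3746 − 150·394 = 52444 − 59100 = -6656
S_xx = nΣx² − (Σx)² = 14·2212 − 150² = 30968 − 22500 = 8468
S_yy = nΣy² − (Σy)² = 14·30212 − 394² = 422968 − 155236 = 267732
r = S_xy / √(S_xx·S_yy) = -6656 / √(8468·267732) = -6656 / √2267154576 = -6656 / 47614.6467 = -0.1398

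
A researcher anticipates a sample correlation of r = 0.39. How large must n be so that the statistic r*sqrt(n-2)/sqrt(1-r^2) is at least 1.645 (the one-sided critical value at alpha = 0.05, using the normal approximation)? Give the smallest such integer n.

18

r√(n−2)/√(1−r²) ≥ 1.645  ⇔  n−2 ≥ (1.645)²·(1−r²)/r²
(1−r²)/r² = (1−0.1521)/0.1521 = 5.5746
n ≥ 2 + 2.706025·5.5746 = 2 + 15.0850 = 17.0850
⌈17.0850⌉ = 18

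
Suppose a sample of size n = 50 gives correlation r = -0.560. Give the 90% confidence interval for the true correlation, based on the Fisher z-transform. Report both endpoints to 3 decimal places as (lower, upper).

Fisher z: z_r = atanh(r) = ½·ln((1+(-0.560))/(1−(-0.560))) = -0.632833
SE(z) = 1/√(n−3) = 1/√47 = 0.145865
90% ⇒ z* = 1.645; margin = 1.645·0.145865 = 0.239948
CI on z-scale: (-0.872781, -0.392885)
Back-transform: tanh(-0.872781) = -0.702784, tanh(-0.392885) = -0.373845

(-0.703, -0.374)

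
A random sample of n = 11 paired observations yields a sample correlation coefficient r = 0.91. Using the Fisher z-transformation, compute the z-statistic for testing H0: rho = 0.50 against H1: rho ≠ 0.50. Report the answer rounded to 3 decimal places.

2.767

z_r = atanh(0.91) = 1.527524,  z_0 = atanh(0.50) = 0.549306
SE = 1/√(n−3) = 1/√8 = 0.353553
z = (z_r − z_0)/SE = (1.527524 − 0.549306) / 0.353553 = 0.978218 / 0.353553 = 2.767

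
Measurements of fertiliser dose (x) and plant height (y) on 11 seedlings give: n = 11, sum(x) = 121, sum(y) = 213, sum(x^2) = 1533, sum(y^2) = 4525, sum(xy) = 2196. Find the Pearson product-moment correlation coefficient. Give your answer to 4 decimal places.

-0.5168

S_xy = nΣxy − ΣxΣy = 11·2196 − 121·213 = 24156 − 25773 = -1617
S_xx = nΣx² − (Σx)² = 11·1533 − 121² = 16863 − 14641 = 2222
S_yy = nΣy² − (Σy)² = 11·4525 − 213² = 49775 − 45369 = 4406
r = S_xy / √(S_xx·S_yy) = -1617 / √(2222·4406) = -1617 / √9790132 = -1617 / 3128.9187 = -0.5168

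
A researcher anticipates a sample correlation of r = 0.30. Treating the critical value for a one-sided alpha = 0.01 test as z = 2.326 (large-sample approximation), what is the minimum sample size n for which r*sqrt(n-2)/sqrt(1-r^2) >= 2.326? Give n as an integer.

r√(n−2)/√(1−r²) ≥ 2.326  ⇔  n−2 ≥ (2.326)²·(1−r²)/r²
(1−r²)/r² = (1−0.0900)/0.0900 = 10.1111
n ≥ 2 + 5.410276·10.1111 = 2 + 54.7038 = 56.7038
⌈56.7038⌉ = 57

57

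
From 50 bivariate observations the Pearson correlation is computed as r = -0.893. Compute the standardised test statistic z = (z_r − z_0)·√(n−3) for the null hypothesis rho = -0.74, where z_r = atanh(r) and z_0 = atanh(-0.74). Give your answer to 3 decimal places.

-3.332

z_r = atanh(-0.893) = -1.436545,  z_0 = atanh(-0.74) = -0.950479
SE = 1/√(n−3) = 1/√47 = 0.145865
z = (z_r − z_0)/SE = (-1.436545 − (-0.950479)) / 0.145865 = -0.486066 / 0.145865 = -3.332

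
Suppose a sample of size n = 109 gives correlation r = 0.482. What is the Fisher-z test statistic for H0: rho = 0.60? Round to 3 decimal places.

-1.725

z_r = atanh(0.482) = 0.525586,  z_0 = atanh(0.60) = 0.693147
SE = 1/√(n−3) = 1/√106 = 0.097129
z = (z_r − z_0)/SE = (0.525586 − 0.693147) / 0.097129 = -0.167561 / 0.097129 = -1.725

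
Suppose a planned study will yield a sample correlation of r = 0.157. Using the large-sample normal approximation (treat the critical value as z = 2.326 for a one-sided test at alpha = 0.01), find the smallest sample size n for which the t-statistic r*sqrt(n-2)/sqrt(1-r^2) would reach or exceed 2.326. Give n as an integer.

Need r·√(n−2)/√(1−r²) ≥ 2.326
√(n−2) ≥ 2.326·√(1−0.024649) / 0.157 = 2.326·0.987599 / 0.157 = 14.6316
n−2 ≥ 214.0837  ⇒  n ≥ 216.0837
Smallest integer n = 217

217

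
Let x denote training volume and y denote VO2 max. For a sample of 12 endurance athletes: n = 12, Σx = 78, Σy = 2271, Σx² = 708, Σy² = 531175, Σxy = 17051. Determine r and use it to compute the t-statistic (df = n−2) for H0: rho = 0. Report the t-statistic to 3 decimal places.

S_xy = nΣxy − ΣxΣy = 12·17051 − 78·2271 = 204612 − 177138 = 27474
S_xx = nΣx² − (Σx)² = 12·708 − 78² = 8496 − 6084 = 2412
S_yy = nΣy² − (Σy)² = 12·531175 − 2271² = 6374100 − 5157441 = 1216659
r = S_xy / √(S_xx·S_yy) = 27474 / √(2412·1216659) = 27474 / √2934581508 = 27474 / 54171.7778 = 0.5072
t = r·√(n−2)/√(1−r²) = 0.5072·√10 / √(1−0.257252) = 1.603907 / 0.861828 = 1.861

1.861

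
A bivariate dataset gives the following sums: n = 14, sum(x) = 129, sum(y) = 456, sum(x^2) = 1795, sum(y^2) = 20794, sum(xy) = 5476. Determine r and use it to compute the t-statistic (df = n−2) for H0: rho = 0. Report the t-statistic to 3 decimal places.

3.138

S_xy = nΣxy − ΣxΣy = 14·5476 − 129·456 = 76664 − 58824 = 17840
S_xx = nΣx² − (Σx)² = 14·1795 − 129² = 25130 − 16641 = 8489
S_yy = nΣy² − (Σy)² = 14·20794 − 456² = 291116 − 207936 = 83180
r = S_xy / √(S_xx·S_yy) = 17840 / √(8489·83180) = 17840 / √706115020 = 17840 / 26572.8248 = 0.6714
t = r·√(n−2)/√(1−r²) = 0.6714·√12 / √(1−0.450778) = 2.325798 / 0.741095 = 3.138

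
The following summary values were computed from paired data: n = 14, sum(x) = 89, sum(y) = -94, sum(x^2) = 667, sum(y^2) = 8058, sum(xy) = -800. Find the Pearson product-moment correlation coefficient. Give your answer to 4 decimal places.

-0.2335

S_xy = nΣxy − ΣxΣy = 14·(-800) − 89·(-94) = -11200 − (-8366) = -2834
S_xx = nΣx² − (Σx)² = 14·667 − 89² = 9338 − 7921 = 1417
S_yy = nΣy² − (Σy)² = 14·8058 − (-94)² = 112812 − 8836 = 103976
r = S_xy / √(S_xx·S_yy) = -2834 / √(1417·103976) = -2834 / √147333992 = -2834 / 12138.1214 = -0.2335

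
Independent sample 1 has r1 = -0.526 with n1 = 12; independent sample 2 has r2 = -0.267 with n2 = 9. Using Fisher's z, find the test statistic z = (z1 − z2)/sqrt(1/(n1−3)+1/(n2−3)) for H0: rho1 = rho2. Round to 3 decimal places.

-0.590

Fisher z-transforms: z1 = atanh(-0.526) = -0.584599, z2 = atanh(-0.267) = -0.273631; difference d = -0.310968
Var(d) = 1/9 + 1/6 = 0.1111111 + 0.1666667 = 0.2777778
z = d/√Var(d) = -0.310968 / √0.2777778 = -0.310968 / 0.527046 = -0.590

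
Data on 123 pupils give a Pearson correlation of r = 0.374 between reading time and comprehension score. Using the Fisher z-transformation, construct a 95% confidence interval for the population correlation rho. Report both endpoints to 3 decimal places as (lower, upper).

z_r = atanh(0.374) = 0.393066;  SE = 1/√(n−3) = 1/√120 = 0.091287
z-limits: 0.393066 ± 1.960·0.091287 = 0.393066 ± 0.178923 = [0.214143, 0.571989]
ρ-limits: (tanh 0.214143, tanh 0.571989) = (0.211, 0.517)

(0.211, 0.517)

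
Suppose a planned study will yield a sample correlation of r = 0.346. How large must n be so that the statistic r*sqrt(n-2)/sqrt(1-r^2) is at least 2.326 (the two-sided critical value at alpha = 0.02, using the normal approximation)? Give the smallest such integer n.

Need r·√(n−2)/√(1−r²) ≥ 2.326
√(n−2) ≥ 2.326·√(1−0.119716) / 0.346 = 2.326·0.938235 / 0.346 = 6.3073
n−2 ≥ 39.7820  ⇒  n ≥ 41.7820
Smallest integer n = 42

42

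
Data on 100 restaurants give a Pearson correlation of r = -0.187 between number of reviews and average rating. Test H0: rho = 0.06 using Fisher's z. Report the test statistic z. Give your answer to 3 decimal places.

-2.455

Fisher z: atanh(-0.187) = -0.189227, atanh(0.06) = 0.060072
z = (z_r − z_0)·√(n−3) = (-0.189227 − 0.060072)·√97 = -0.249299 · 9.848858 = -2.455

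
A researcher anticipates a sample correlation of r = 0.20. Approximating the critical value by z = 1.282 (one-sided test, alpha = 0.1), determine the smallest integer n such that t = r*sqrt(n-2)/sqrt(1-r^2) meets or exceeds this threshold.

Need r·√(n−2)/√(1−r²) ≥ 1.282
√(n−2) ≥ 1.282·√(1−0.0400) / 0.20 = 1.282·0.979796 / 0.20 = 6.2805
n−2 ≥ 39.4447  ⇒  n ≥ 41.4447
Smallest integer n = 42

42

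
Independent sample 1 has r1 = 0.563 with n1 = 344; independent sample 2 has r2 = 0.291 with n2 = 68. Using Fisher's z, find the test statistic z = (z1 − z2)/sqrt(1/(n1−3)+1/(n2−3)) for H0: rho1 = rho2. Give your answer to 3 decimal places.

z1 = atanh(0.563) = 0.637215,  z2 = atanh(0.291) = 0.299658
SE = √(1/(n1−3) + 1/(n2−3)) = √(1/341 + 1/65) = √(0.0029326 + 0.0153846) = √0.0183172 = 0.135341
z = (z1 − z2)/SE = (0.637215 − 0.299658) / 0.135341 = 0.337557 / 0.135341 = 2.494

2.494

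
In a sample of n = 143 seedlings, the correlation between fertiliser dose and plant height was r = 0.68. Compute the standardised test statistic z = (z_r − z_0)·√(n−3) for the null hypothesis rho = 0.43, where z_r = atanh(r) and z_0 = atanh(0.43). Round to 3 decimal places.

Fisher z: atanh(0.68) = 0.829114, atanh(0.43) = 0.459897
z = (z_r − z_0)·√(n−3) = (0.829114 − 0.459897)·√140 = 0.369217 · 11.832160 = 4.369

4.369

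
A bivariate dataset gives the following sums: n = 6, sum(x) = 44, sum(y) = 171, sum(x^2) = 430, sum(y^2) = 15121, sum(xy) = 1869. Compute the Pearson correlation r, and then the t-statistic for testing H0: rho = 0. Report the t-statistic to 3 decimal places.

S_xy = nΣxy − ΣxΣy = 6·1869 − 44·171 = 11214 − 7524 = 3690
S_xx = nΣx² − (Σx)² = 6·430 − 44² = 2580 − 1936 = 644
S_yy = nΣy² − (Σy)² = 6·15121 − 171² = 90726 − 29241 = 61485
r = S_xy / √(S_xx·S_yy) = 3690 / √(644·61485) = 3690 / √39596340 = 3690 / 6292.5623 = 0.5864
t = r·√(n−2)/√(1−r²) = 0.5864·√4 / √(1−0.343865) = 1.172800 / 0.810022 = 1.448

1.448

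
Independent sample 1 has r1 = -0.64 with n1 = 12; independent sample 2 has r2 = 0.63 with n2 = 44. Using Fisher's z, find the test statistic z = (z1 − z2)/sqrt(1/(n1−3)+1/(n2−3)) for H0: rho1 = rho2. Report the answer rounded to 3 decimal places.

-4.074

z1 = atanh(-0.64) = -0.758174,  z2 = atanh(0.63) = 0.741416
SE = √(1/(n1−3) + 1/(n2−3)) = √(1/9 + 1/41) = √(0.1111111 + 0.0243902) = √0.1355013 = 0.368105
z = (z1 − z2)/SE = (-0.758174 − 0.741416) / 0.368105 = -1.499590 / 0.368105 = -4.074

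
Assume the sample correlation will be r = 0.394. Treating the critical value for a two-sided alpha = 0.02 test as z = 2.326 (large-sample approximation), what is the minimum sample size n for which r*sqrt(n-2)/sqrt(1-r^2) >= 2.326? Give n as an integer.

32

r√(n−2)/√(1−r²) ≥ 2.326  ⇔  n−2 ≥ (2.326)²·(1−r²)/r²
(1−r²)/r² = (1−0.155236)/0.155236 = 5.4418
n ≥ 2 + 5.410276·5.4418 = 2 + 29.4416 = 31.4416
⌈31.4416⌉ = 32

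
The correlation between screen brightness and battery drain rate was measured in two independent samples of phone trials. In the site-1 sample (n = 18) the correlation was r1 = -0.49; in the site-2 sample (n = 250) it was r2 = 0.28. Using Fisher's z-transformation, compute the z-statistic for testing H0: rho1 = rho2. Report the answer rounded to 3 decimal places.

z1 = atanh(-0.49) = -0.536060,  z2 = atanh(0.28) = 0.287682
SE = √(1/(n1−3) + 1/(n2−3)) = √(1/15 + 1/247) = √(0.0666667 + 0.0040486) = √0.0707153 = 0.265923
z = (z1 − z2)/SE = (-0.536060 − 0.287682) / 0.265923 = -0.823742 / 0.265923 = -3.098

-3.098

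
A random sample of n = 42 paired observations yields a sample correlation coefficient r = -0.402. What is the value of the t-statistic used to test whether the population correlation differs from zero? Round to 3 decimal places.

-2.777

t = r·√(n−2) / √(1−r²) with r = -0.402, n = 42
  = -0.402·√40 / √(1 − 0.161604)
  = -0.402·6.324555 / 0.915640
  = -2.542471 / 0.915640 = -2.777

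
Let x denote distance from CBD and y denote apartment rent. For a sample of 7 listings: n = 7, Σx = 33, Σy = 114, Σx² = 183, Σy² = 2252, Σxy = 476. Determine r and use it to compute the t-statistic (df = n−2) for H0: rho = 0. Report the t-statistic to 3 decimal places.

Numerator: nΣxy − (Σx)(Σy) = 7·476 − (33)(114) = -430
Denominator: √[(nΣx²−(Σx)²)(nΣy²−(Σy)²)]
  nΣx²−(Σx)² = 7·183 − 1089 = 192;  nΣy²−(Σy)² = 7·2252 − 12996 = 2768
  √(192·2768) = √531456 = 729.0103
r = -430 / 729.0103 = -0.5898
t = r·√(n−2)/√(1−r²) = -0.5898·√5 / √(1−0.347864) = -1.318833 / 0.807549 = -1.633

-1.633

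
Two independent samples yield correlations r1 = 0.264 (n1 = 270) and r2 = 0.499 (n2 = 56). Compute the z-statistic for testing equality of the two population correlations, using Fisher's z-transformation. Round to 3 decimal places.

-1.846

Fisher z-transforms: z1 = atanh(0.264) = 0.270403, z2 = atanh(0.499) = 0.547974; difference d = -0.277571
Var(d) = 1/267 + 1/53 = 0.0037453 + 0.0188679 = 0.0226132
z = d/√Var(d) = -0.277571 / √0.0226132 = -0.277571 / 0.150377 = -1.846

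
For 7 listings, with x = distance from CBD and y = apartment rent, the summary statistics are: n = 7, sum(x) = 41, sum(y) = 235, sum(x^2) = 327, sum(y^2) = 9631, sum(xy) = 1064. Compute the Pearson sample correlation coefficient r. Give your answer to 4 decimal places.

-0.8033

S_xy = nΣxy − ΣxΣy = 7·1064 − 41·235 = 7448 − 9635 = -2187
S_xx = nΣx² − (Σx)² = 7·327 − 41² = 2289 − 1681 = 608
S_yy = nΣy² − (Σy)² = 7·9631 − 235² = 67417 − 55225 = 12192
r = S_xy / √(S_xx·S_yy) = -2187 / √(608·12192) = -2187 / √7412736 = -2187 / 2722.6340 = -0.8033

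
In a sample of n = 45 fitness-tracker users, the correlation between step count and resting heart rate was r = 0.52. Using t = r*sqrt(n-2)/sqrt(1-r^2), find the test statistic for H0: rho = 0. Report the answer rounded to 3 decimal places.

3.992

1 − r² = 1 − 0.2704 = 0.7296;  √(1−r²) = 0.854166
√(n−2) = √43 = 6.557439
t = r·√(n−2)/√(1−r²) = 0.52 · 6.557439 / 0.854166 = 3.992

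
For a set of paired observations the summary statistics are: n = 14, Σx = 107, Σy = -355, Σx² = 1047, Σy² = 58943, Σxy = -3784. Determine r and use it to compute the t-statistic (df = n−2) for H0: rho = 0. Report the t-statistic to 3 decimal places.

-1.156

Numerator: nΣxy − (Σx)(Σy) = 14·(-3784) − (107)(-355) = -14991
Denominator: √[(nΣx²−(Σx)²)(nΣy²−(Σy)²)]
  nΣx²−(Σx)² = 14·1047 − 11449 = 3209;  nΣy²−(Σy)² = 14·58943 − 126025 = 699177
  √(3209·699177) = √2243658993 = 47367.2777
r = -14991 / 47367.2777 = -0.3165
t = r·√(n−2)/√(1−r²) = -0.3165·√12 / √(1−0.100172) = -1.096388 / 0.948593 = -1.156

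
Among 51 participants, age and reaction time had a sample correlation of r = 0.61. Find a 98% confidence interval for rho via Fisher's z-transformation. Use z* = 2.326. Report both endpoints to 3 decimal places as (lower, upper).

(0.357, 0.780)

z_r = atanh(0.61) = 0.708921;  SE = 1/√(n−3) = 1/√48 = 0.144338
z-limits: 0.708921 ± 2.326·0.144338 = 0.708921 ± 0.335730 = [0.373191, 1.044651]
ρ-limits: (tanh 0.373191, tanh 1.044651) = (0.357, 0.780)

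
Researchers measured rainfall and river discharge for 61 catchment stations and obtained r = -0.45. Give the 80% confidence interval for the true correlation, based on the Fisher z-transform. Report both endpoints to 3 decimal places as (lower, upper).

Fisher z: z_r = atanh(r) = ½·ln((1+(-0.45))/(1−(-0.45))) = -0.484700
SE(z) = 1/√(n−3) = 1/√58 = 0.131306
80% ⇒ z* = 1.282; margin = 1.282·0.131306 = 0.168334
CI on z-scale: (-0.653034, -0.316366)
Back-transform: tanh(-0.653034) = -0.573709, tanh(-0.316366) = -0.306217

(-0.574, -0.306)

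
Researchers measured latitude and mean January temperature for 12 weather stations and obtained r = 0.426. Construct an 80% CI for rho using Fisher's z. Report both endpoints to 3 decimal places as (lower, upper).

(0.028, 0.708)

Fisher z: z_r = atanh(r) = ½·ln((1+0.426)/(1−0.426)) = 0.455000
SE(z) = 1/√(n−3) = 1/√9 = 0.333333
80% ⇒ z* = 1.282; margin = 1.282·0.333333 = 0.427333
CI on z-scale: (0.027667, 0.882333)
Back-transform: tanh(0.027667) = 0.027660, tanh(0.882333) = 0.707586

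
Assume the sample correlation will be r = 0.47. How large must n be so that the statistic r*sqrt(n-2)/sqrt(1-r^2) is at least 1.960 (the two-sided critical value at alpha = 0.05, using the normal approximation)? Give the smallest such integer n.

r√(n−2)/√(1−r²) ≥ 1.960  ⇔  n−2 ≥ (1.960)²·(1−r²)/r²
(1−r²)/r² = (1−0.2209)/0.2209 = 3.5269
n ≥ 2 + 3.8416·3.5269 = 2 + 13.5489 = 15.5489
⌈15.5489⌉ = 16

16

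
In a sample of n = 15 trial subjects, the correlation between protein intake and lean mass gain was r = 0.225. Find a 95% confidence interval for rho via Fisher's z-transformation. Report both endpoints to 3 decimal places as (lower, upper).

z_r = atanh(0.225) = 0.228917;  SE = 1/√(n−3) = 1/√12 = 0.288675
z-limits: 0.228917 ± 1.960·0.288675 = 0.228917 ± 0.565803 = [-0.336886, 0.794720]
ρ-limits: (tanh -0.336886, tanh 0.794720) = (-0.325, 0.661)

(-0.325, 0.661)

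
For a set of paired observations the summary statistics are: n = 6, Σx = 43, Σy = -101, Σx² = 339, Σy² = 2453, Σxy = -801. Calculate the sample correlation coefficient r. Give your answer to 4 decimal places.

-0.5065

Numerator: nΣxy − (Σx)(Σy) = 6·(-801) − (43)(-101) = -463
Denominator: √[(nΣx²−(Σx)²)(nΣy²−(Σy)²)]
  nΣx²−(Σx)² = 6·339 − 1849 = 185;  nΣy²−(Σy)² = 6·2453 − 10201 = 4517
  √(185·4517) = √835645 = 914.1362
r = -463 / 914.1362 = -0.5065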